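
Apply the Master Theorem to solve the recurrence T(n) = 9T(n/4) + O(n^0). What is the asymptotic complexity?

Master Theorem for T(n) = 9T(n/4) + O(n^0):

a = 9, b = 4, c = 0
log_b(a) = log_4(9) = 1.5850

Case 1: c = 0 < log_4(9) = 1.5850
T(n) = O(n^(log_4 9))

For T(n) = 9T(n/4) + O(n^0): log_4(9) = 1.5850. This is Case 1 of the Master Theorem (c < log_b(a), work dominated by leaves), giving O(n^(log_4 9)).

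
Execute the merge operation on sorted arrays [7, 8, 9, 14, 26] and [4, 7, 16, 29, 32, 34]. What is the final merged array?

Merging process:

Compare 7 vs 4: take 4 from right. Merged: [4]
Compare 7 vs 7: take 7 from left. Merged: [4, 7]
Compare 8 vs 7: take 7 from right. Merged: [4, 7, 7]
Compare 8 vs 16: take 8 from left. Merged: [4, 7, 7, 8]
Compare 9 vs 16: take 9 from left. Merged: [4, 7, 7, 8, 9]
Compare 14 vs 16: take 14 from left. Merged: [4, 7, 7, 8, 9, 14]
Compare 26 vs 16: take 16 from right. Merged: [4, 7, 7, 8, 9, 14, 16]
Compare 26 vs 29: take 26 from left. Merged: [4, 7, 7, 8, 9, 14, 16, 26]
Append remaining from right: [29, 32, 34]. Merged: [4, 7, 7, 8, 9, 14, 16, 26, 29, 32, 34]

Final merged array: [4, 7, 7, 8, 9, 14, 16, 26, 29, 32, 34]
Total comparisons: 8

The merged array is [4, 7, 7, 8, 9, 14, 16, 26, 29, 32, 34], requiring 8 comparisons. The merge step runs in O(n) time where n is the total number of elements.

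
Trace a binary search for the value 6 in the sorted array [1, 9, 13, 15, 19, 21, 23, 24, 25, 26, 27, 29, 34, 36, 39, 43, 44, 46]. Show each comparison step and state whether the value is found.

Binary search for 6 in [1, 9, 13, 15, 19, 21, 23, 24, 25, 26, 27, 29, 34, 36, 39, 43, 44, 46]:

lo=0, hi=17, mid=8, arr[mid]=25 -> 25 > 6, search left half
lo=0, hi=7, mid=3, arr[mid]=15 -> 15 > 6, search left half
lo=0, hi=2, mid=1, arr[mid]=9 -> 9 > 6, search left half
lo=0, hi=0, mid=0, arr[mid]=1 -> 1 < 6, search right half
lo=1 > hi=0, target 6 not found

Binary search determines that 6 is not in the array after 4 comparisons. The search space was exhausted without finding the target.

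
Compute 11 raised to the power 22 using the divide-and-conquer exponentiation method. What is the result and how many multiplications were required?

Computing 11^22 by squaring (build up from 11^1; each line after the first costs one multiplication):

11^1 = 11
11^2 = (11^1)^2 = 11^2 = 121
11^4 = (11^2)^2 = 121^2 = 14641
11^5 = 11 * 11^4 = 11 * 14641 = 161051
11^10 = (11^5)^2 = 161051^2 = 25937424601
11^11 = 11 * 11^10 = 11 * 25937424601 = 285311670611
11^22 = (11^11)^2 = 285311670611^2 = 81402749386839761113321

Result: 81402749386839761113321
Multiplications needed: 6 (6 lines after 11^1)

11^22 = 81402749386839761113321. Using exponentiation by squaring, this requires 6 multiplications. The key idea: if the exponent is even, square the half-power; if odd, multiply by the base once.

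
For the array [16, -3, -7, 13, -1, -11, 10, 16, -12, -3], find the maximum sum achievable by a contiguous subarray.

Using Kadane's algorithm on [16, -3, -7, 13, -1, -11, 10, 16, -12, -3]:

Scanning through the array:
Position 1 (value -3): max_ending_here = 13, max_so_far = 16
Position 2 (value -7): max_ending_here = 6, max_so_far = 16
Position 3 (value 13): max_ending_here = 19, max_so_far = 19
Position 4 (value -1): max_ending_here = 18, max_so_far = 19
Position 5 (value -11): max_ending_here = 7, max_so_far = 19
Position 6 (value 10): max_ending_here = 17, max_so_far = 19
Position 7 (value 16): max_ending_here = 33, max_so_far = 33
Position 8 (value -12): max_ending_here = 21, max_so_far = 33
Position 9 (value -3): max_ending_here = 18, max_so_far = 33

Maximum subarray: [16, -3, -7, 13, -1, -11, 10, 16]
Maximum sum: 33

The maximum subarray is [16, -3, -7, 13, -1, -11, 10, 16] with sum 33. This subarray runs from index 0 to index 7.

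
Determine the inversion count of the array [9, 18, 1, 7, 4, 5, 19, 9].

Finding inversions in [9, 18, 1, 7, 4, 5, 19, 9]:

(0, 2): arr[0]=9 > arr[2]=1
(0, 3): arr[0]=9 > arr[3]=7
(0, 4): arr[0]=9 > arr[4]=4
(0, 5): arr[0]=9 > arr[5]=5
(1, 2): arr[1]=18 > arr[2]=1
(1, 3): arr[1]=18 > arr[3]=7
(1, 4): arr[1]=18 > arr[4]=4
(1, 5): arr[1]=18 > arr[5]=5
(1, 7): arr[1]=18 > arr[7]=9
(3, 4): arr[3]=7 > arr[4]=4
(3, 5): arr[3]=7 > arr[5]=5
(6, 7): arr[6]=19 > arr[7]=9

Total inversions: 12

The array has 12 inversion(s): (0,2), (0,3), (0,4), (0,5), (1,2), (1,3), (1,4), (1,5), (1,7), (3,4), (3,5), (6,7). Each pair (i,j) satisfies i < j and arr[i] > arr[j].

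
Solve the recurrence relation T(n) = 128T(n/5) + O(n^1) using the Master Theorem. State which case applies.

Master Theorem for T(n) = 128T(n/5) + O(n^1):

a = 128, b = 5, c = 1
log_b(a) = log_5(128) = 3.0147

Case 1: c = 1 < log_5(128) = 3.0147
T(n) = O(n^(log_5 128))

For T(n) = 128T(n/5) + O(n^1): log_5(128) = 3.0147. This is Case 1 of the Master Theorem (c < log_b(a), work dominated by leaves), giving O(n^(log_5 128)).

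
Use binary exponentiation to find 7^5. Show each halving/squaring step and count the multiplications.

Computing 7^5 by squaring (build up from 7^1; each line after the first costs one multiplication):

7^1 = 7
7^2 = (7^1)^2 = 7^2 = 49
7^4 = (7^2)^2 = 49^2 = 2401
7^5 = 7 * 7^4 = 7 * 2401 = 16807

Result: 16807
Multiplications needed: 3 (3 lines after 7^1)

7^5 = 16807. Using exponentiation by squaring, this requires 3 multiplications. The key idea: if the exponent is even, square the half-power; if odd, multiply by the base once.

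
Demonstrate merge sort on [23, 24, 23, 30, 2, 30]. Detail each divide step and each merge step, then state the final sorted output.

Merge sort trace:

Split: [23, 24, 23, 30, 2, 30] -> [23, 24, 23] and [30, 2, 30]
  Split: [23, 24, 23] -> [23] and [24, 23]
    Split: [24, 23] -> [24] and [23]
    Merge: [24] + [23] -> [23, 24]
  Merge: [23] + [23, 24] -> [23, 23, 24]
  Split: [30, 2, 30] -> [30] and [2, 30]
    Split: [2, 30] -> [2] and [30]
    Merge: [2] + [30] -> [2, 30]
  Merge: [30] + [2, 30] -> [2, 30, 30]
Merge: [23, 23, 24] + [2, 30, 30] -> [2, 23, 23, 24, 30, 30]

Final sorted array: [2, 23, 23, 24, 30, 30]

The merge sort proceeds by recursively splitting the array and merging sorted halves.
After all merges, the sorted array is [2, 23, 23, 24, 30, 30].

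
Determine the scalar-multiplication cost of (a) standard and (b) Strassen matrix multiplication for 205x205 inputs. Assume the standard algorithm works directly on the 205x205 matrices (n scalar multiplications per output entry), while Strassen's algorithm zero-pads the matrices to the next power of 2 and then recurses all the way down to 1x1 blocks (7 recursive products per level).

Matrix multiplication for 205x205 matrices:

Strassen's algorithm requires power-of-2 dimensions. Pad 205x205 to 256x256 (next power of 2).

Standard algorithm: 205^3 = 8615125 multiplications
Strassen's algorithm: 7^(log2(256)) = 7^8 = 5764801 multiplications
Savings: 8615125 - 5764801 = 2850324 multiplications

Standard: 8615125 multiplications (205^3). Strassen: 5764801 multiplications (7^8, after padding to 256x256). Strassen reduces 8 recursive multiplications to 7 at each level.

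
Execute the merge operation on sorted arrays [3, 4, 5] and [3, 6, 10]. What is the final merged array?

Merging process:

Compare 3 vs 3: take 3 from left. Merged: [3]
Compare 4 vs 3: take 3 from right. Merged: [3, 3]
Compare 4 vs 6: take 4 from left. Merged: [3, 3, 4]
Compare 5 vs 6: take 5 from left. Merged: [3, 3, 4, 5]
Append remaining from right: [6, 10]. Merged: [3, 3, 4, 5, 6, 10]

Final merged array: [3, 3, 4, 5, 6, 10]
Total comparisons: 4

The merged array is [3, 3, 4, 5, 6, 10], requiring 4 comparisons. The merge step runs in O(n) time where n is the total number of elements.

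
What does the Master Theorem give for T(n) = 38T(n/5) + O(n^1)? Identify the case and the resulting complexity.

Master Theorem for T(n) = 38T(n/5) + O(n^1):

a = 38, b = 5, c = 1
log_b(a) = log_5(38) = 2.2602

Case 1: c = 1 < log_5(38) = 2.2602
T(n) = O(n^(log_5 38))

For T(n) = 38T(n/5) + O(n^1): log_5(38) = 2.2602. This is Case 1 of the Master Theorem (c < log_b(a), work dominated by leaves), giving O(n^(log_5 38)).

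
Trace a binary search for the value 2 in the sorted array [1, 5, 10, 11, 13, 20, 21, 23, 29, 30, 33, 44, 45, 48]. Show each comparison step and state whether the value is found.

Binary search for 2 in [1, 5, 10, 11, 13, 20, 21, 23, 29, 30, 33, 44, 45, 48]:

lo=0, hi=13, mid=6, arr[mid]=21 -> 21 > 2, search left half
lo=0, hi=5, mid=2, arr[mid]=10 -> 10 > 2, search left half
lo=0, hi=1, mid=0, arr[mid]=1 -> 1 < 2, search right half
lo=1, hi=1, mid=1, arr[mid]=5 -> 5 > 2, search left half
lo=1 > hi=0, target 2 not found

Binary search determines that 2 is not in the array after 4 comparisons. The search space was exhausted without finding the target.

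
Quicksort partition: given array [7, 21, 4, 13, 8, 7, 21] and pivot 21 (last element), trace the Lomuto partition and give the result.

Lomuto partition with pivot = 21:

Initial array: [7, 21, 4, 13, 8, 7, 21]

arr[0]=7 <= 21: swap with position 0, array becomes [7, 21, 4, 13, 8, 7, 21]
arr[1]=21 <= 21: swap with position 1, array becomes [7, 21, 4, 13, 8, 7, 21]
arr[2]=4 <= 21: swap with position 2, array becomes [7, 21, 4, 13, 8, 7, 21]
arr[3]=13 <= 21: swap with position 3, array becomes [7, 21, 4, 13, 8, 7, 21]
arr[4]=8 <= 21: swap with position 4, array becomes [7, 21, 4, 13, 8, 7, 21]
arr[5]=7 <= 21: swap with position 5, array becomes [7, 21, 4, 13, 8, 7, 21]

Place pivot at position 6: [7, 21, 4, 13, 8, 7, 21]
Pivot position: 6

After partitioning with pivot 21, the array becomes [7, 21, 4, 13, 8, 7, 21]. The pivot is placed at index 6. All elements to the left of the pivot are <= 21, and all elements to the right are > 21.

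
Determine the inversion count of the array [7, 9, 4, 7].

Finding inversions in [7, 9, 4, 7]:

(0, 2): arr[0]=7 > arr[2]=4
(1, 2): arr[1]=9 > arr[2]=4
(1, 3): arr[1]=9 > arr[3]=7

Total inversions: 3

The array has 3 inversion(s): (0,2), (1,2), (1,3). Each pair (i,j) satisfies i < j and arr[i] > arr[j].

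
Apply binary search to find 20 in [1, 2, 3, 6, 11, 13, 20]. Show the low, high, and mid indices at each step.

Binary search for 20 in [1, 2, 3, 6, 11, 13, 20]:

lo=0, hi=6, mid=3, arr[mid]=6 -> 6 < 20, search right half
lo=4, hi=6, mid=5, arr[mid]=13 -> 13 < 20, search right half
lo=6, hi=6, mid=6, arr[mid]=20 -> Found target at index 6!

Binary search finds 20 at index 6 after 3 comparisons. The search repeatedly halves the search space by comparing with the middle element.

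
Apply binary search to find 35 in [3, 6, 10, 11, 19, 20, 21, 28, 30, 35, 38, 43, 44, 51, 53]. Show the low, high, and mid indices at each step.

Binary search for 35 in [3, 6, 10, 11, 19, 20, 21, 28, 30, 35, 38, 43, 44, 51, 53]:

lo=0, hi=14, mid=7, arr[mid]=28 -> 28 < 35, search right half
lo=8, hi=14, mid=11, arr[mid]=43 -> 43 > 35, search left half
lo=8, hi=10, mid=9, arr[mid]=35 -> Found target at index 9!

Binary search finds 35 at index 9 after 3 comparisons. The search repeatedly halves the search space by comparing with the middle element.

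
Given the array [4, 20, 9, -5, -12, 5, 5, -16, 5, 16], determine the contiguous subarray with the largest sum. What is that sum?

Using Kadane's algorithm on [4, 20, 9, -5, -12, 5, 5, -16, 5, 16]:

Scanning through the array:
Position 1 (value 20): max_ending_here = 24, max_so_far = 24
Position 2 (value 9): max_ending_here = 33, max_so_far = 33
Position 3 (value -5): max_ending_here = 28, max_so_far = 33
Position 4 (value -12): max_ending_here = 16, max_so_far = 33
Position 5 (value 5): max_ending_here = 21, max_so_far = 33
Position 6 (value 5): max_ending_here = 26, max_so_far = 33
Position 7 (value -16): max_ending_here = 10, max_so_far = 33
Position 8 (value 5): max_ending_here = 15, max_so_far = 33
Position 9 (value 16): max_ending_here = 31, max_so_far = 33

Maximum subarray: [4, 20, 9]
Maximum sum: 33

The maximum subarray is [4, 20, 9] with sum 33. This subarray runs from index 0 to index 2.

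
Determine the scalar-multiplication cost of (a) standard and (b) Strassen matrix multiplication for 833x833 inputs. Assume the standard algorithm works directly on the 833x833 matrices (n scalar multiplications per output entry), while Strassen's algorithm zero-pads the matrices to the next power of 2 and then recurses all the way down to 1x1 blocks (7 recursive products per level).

Matrix multiplication for 833x833 matrices:

Strassen's algorithm requires power-of-2 dimensions. Pad 833x833 to 1024x1024 (next power of 2).

Standard algorithm: 833^3 = 578009537 multiplications
Strassen's algorithm: 7^(log2(1024)) = 7^10 = 282475249 multiplications
Savings: 578009537 - 282475249 = 295534288 multiplications

Standard: 578009537 multiplications (833^3). Strassen: 282475249 multiplications (7^10, after padding to 1024x1024). Strassen reduces 8 recursive multiplications to 7 at each level.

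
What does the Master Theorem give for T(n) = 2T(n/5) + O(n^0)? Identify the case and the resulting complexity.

Master Theorem for T(n) = 2T(n/5) + O(n^0):

a = 2, b = 5, c = 0
log_b(a) = log_5(2) = 0.4307

Case 1: c = 0 < log_5(2) = 0.4307
T(n) = O(n^(log_5 2))

For T(n) = 2T(n/5) + O(n^0): log_5(2) = 0.4307. This is Case 1 of the Master Theorem (c < log_b(a), work dominated by leaves), giving O(n^(log_5 2)).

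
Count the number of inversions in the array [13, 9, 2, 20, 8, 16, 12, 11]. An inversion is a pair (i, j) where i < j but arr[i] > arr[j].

Finding inversions in [13, 9, 2, 20, 8, 16, 12, 11]:

(0, 1): arr[0]=13 > arr[1]=9
(0, 2): arr[0]=13 > arr[2]=2
(0, 4): arr[0]=13 > arr[4]=8
(0, 6): arr[0]=13 > arr[6]=12
(0, 7): arr[0]=13 > arr[7]=11
(1, 2): arr[1]=9 > arr[2]=2
(1, 4): arr[1]=9 > arr[4]=8
(3, 4): arr[3]=20 > arr[4]=8
(3, 5): arr[3]=20 > arr[5]=16
(3, 6): arr[3]=20 > arr[6]=12
(3, 7): arr[3]=20 > arr[7]=11
(5, 6): arr[5]=16 > arr[6]=12
(5, 7): arr[5]=16 > arr[7]=11
(6, 7): arr[6]=12 > arr[7]=11

Total inversions: 14

The array has 14 inversion(s): (0,1), (0,2), (0,4), (0,6), (0,7), (1,2), (1,4), (3,4), (3,5), (3,6), (3,7), (5,6), (5,7), (6,7). Each pair (i,j) satisfies i < j and arr[i] > arr[j].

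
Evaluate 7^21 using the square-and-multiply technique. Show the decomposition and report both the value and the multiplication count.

Computing 7^21 by squaring (build up from 7^1; each line after the first costs one multiplication):

7^1 = 7
7^2 = (7^1)^2 = 7^2 = 49
7^4 = (7^2)^2 = 49^2 = 2401
7^5 = 7 * 7^4 = 7 * 2401 = 16807
7^10 = (7^5)^2 = 16807^2 = 282475249
7^20 = (7^10)^2 = 282475249^2 = 79792266297612001
7^21 = 7 * 7^20 = 7 * 79792266297612001 = 558545864083284007

Result: 558545864083284007
Multiplications needed: 6 (6 lines after 7^1)

7^21 = 558545864083284007. Using exponentiation by squaring, this requires 6 multiplications. The key idea: if the exponent is even, square the half-power; if odd, multiply by the base once.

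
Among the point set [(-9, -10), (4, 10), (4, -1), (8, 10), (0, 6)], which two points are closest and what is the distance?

Computing all pairwise distances among 5 points:

d((-9, -10), (4, 10)) = 23.8537
d((-9, -10), (4, -1)) = 15.8114
d((-9, -10), (8, 10)) = 26.2488
d((-9, -10), (0, 6)) = 18.3576
d((4, 10), (4, -1)) = 11.0
d((4, 10), (8, 10)) = 4.0 <-- minimum
d((4, 10), (0, 6)) = 5.6569
d((4, -1), (8, 10)) = 11.7047
d((4, -1), (0, 6)) = 8.0623
d((8, 10), (0, 6)) = 8.9443

Closest pair: (4, 10) and (8, 10) with distance 4.0

The closest pair is (4, 10) and (8, 10) with Euclidean distance 4.0. For 5 points, brute-force pairwise comparison is shown above. For large n, the divide-and-conquer algorithm (sort by x, recurse on halves, check the dividing strip) achieves O(n log n).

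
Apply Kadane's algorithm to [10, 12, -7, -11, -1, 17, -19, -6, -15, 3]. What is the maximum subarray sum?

Using Kadane's algorithm on [10, 12, -7, -11, -1, 17, -19, -6, -15, 3]:

Scanning through the array:
Position 1 (value 12): max_ending_here = 22, max_so_far = 22
Position 2 (value -7): max_ending_here = 15, max_so_far = 22
Position 3 (value -11): max_ending_here = 4, max_so_far = 22
Position 4 (value -1): max_ending_here = 3, max_so_far = 22
Position 5 (value 17): max_ending_here = 20, max_so_far = 22
Position 6 (value -19): max_ending_here = 1, max_so_far = 22
Position 7 (value -6): max_ending_here = -5, max_so_far = 22
Position 8 (value -15): max_ending_here = -15, max_so_far = 22
Position 9 (value 3): max_ending_here = 3, max_so_far = 22

Maximum subarray: [10, 12]
Maximum sum: 22

The maximum subarray is [10, 12] with sum 22. This subarray runs from index 0 to index 1.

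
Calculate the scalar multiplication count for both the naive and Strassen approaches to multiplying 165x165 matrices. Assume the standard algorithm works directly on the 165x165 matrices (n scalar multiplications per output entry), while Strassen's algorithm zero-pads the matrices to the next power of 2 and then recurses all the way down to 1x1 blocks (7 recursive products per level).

Matrix multiplication for 165x165 matrices:

Strassen's algorithm requires power-of-2 dimensions. Pad 165x165 to 256x256 (next power of 2).

Standard algorithm: 165^3 = 4492125 multiplications
Strassen's algorithm: 7^(log2(256)) = 7^8 = 5764801 multiplications
Difference: 4492125 - 5764801 = -1272676 (Strassen uses MORE here due to padding overhead — for small or just-over-power-of-2 n, padding can outweigh the per-level savings)

Standard: 4492125 multiplications (165^3). Strassen: 5764801 multiplications (7^8, after padding to 256x256). Strassen reduces 8 recursive multiplications to 7 at each level.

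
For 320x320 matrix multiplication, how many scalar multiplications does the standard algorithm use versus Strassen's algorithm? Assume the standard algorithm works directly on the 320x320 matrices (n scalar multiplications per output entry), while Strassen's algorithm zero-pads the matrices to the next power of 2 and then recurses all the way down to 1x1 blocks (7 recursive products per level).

Matrix multiplication for 320x320 matrices:

Strassen's algorithm requires power-of-2 dimensions. Pad 320x320 to 512x512 (next power of 2).

Standard algorithm: 320^3 = 32768000 multiplications
Strassen's algorithm: 7^(log2(512)) = 7^9 = 40353607 multiplications
Difference: 32768000 - 40353607 = -7585607 (Strassen uses MORE here due to padding overhead — for small or just-over-power-of-2 n, padding can outweigh the per-level savings)

Standard: 32768000 multiplications (320^3). Strassen: 40353607 multiplications (7^9, after padding to 512x512). Strassen reduces 8 recursive multiplications to 7 at each level.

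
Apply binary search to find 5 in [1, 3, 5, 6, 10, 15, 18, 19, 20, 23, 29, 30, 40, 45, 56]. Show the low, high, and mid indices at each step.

Binary search for 5 in [1, 3, 5, 6, 10, 15, 18, 19, 20, 23, 29, 30, 40, 45, 56]:

lo=0, hi=14, mid=7, arr[mid]=19 -> 19 > 5, search left half
lo=0, hi=6, mid=3, arr[mid]=6 -> 6 > 5, search left half
lo=0, hi=2, mid=1, arr[mid]=3 -> 3 < 5, search right half
lo=2, hi=2, mid=2, arr[mid]=5 -> Found target at index 2!

Binary search finds 5 at index 2 after 4 comparisons. The search repeatedly halves the search space by comparing with the middle element.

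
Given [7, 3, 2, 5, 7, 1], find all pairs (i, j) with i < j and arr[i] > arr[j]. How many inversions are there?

Finding inversions in [7, 3, 2, 5, 7, 1]:

(0, 1): arr[0]=7 > arr[1]=3
(0, 2): arr[0]=7 > arr[2]=2
(0, 3): arr[0]=7 > arr[3]=5
(0, 5): arr[0]=7 > arr[5]=1
(1, 2): arr[1]=3 > arr[2]=2
(1, 5): arr[1]=3 > arr[5]=1
(2, 5): arr[2]=2 > arr[5]=1
(3, 5): arr[3]=5 > arr[5]=1
(4, 5): arr[4]=7 > arr[5]=1

Total inversions: 9

The array has 9 inversion(s): (0,1), (0,2), (0,3), (0,5), (1,2), (1,5), (2,5), (3,5), (4,5). Each pair (i,j) satisfies i < j and arr[i] > arr[j].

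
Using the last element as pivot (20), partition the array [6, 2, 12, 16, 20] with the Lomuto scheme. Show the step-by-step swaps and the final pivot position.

Lomuto partition with pivot = 20:

Initial array: [6, 2, 12, 16, 20]

arr[0]=6 <= 20: swap with position 0, array becomes [6, 2, 12, 16, 20]
arr[1]=2 <= 20: swap with position 1, array becomes [6, 2, 12, 16, 20]
arr[2]=12 <= 20: swap with position 2, array becomes [6, 2, 12, 16, 20]
arr[3]=16 <= 20: swap with position 3, array becomes [6, 2, 12, 16, 20]

Place pivot at position 4: [6, 2, 12, 16, 20]
Pivot position: 4

After partitioning with pivot 20, the array becomes [6, 2, 12, 16, 20]. The pivot is placed at index 4. All elements to the left of the pivot are <= 20, and all elements to the right are > 20.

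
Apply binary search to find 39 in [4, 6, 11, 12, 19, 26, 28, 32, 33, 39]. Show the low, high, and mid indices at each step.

Binary search for 39 in [4, 6, 11, 12, 19, 26, 28, 32, 33, 39]:

lo=0, hi=9, mid=4, arr[mid]=19 -> 19 < 39, search right half
lo=5, hi=9, mid=7, arr[mid]=32 -> 32 < 39, search right half
lo=8, hi=9, mid=8, arr[mid]=33 -> 33 < 39, search right half
lo=9, hi=9, mid=9, arr[mid]=39 -> Found target at index 9!

Binary search finds 39 at index 9 after 4 comparisons. The search repeatedly halves the search space by comparing with the middle element.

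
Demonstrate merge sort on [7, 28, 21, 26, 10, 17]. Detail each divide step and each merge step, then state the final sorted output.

Merge sort trace:

Split: [7, 28, 21, 26, 10, 17] -> [7, 28, 21] and [26, 10, 17]
  Split: [7, 28, 21] -> [7] and [28, 21]
    Split: [28, 21] -> [28] and [21]
    Merge: [28] + [21] -> [21, 28]
  Merge: [7] + [21, 28] -> [7, 21, 28]
  Split: [26, 10, 17] -> [26] and [10, 17]
    Split: [10, 17] -> [10] and [17]
    Merge: [10] + [17] -> [10, 17]
  Merge: [26] + [10, 17] -> [10, 17, 26]
Merge: [7, 21, 28] + [10, 17, 26] -> [7, 10, 17, 21, 26, 28]

Final sorted array: [7, 10, 17, 21, 26, 28]

The merge sort proceeds by recursively splitting the array and merging sorted halves.
After all merges, the sorted array is [7, 10, 17, 21, 26, 28].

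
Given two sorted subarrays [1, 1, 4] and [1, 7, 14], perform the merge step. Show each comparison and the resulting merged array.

Merging process:

Compare 1 vs 1: take 1 from left. Merged: [1]
Compare 1 vs 1: take 1 from left. Merged: [1, 1]
Compare 4 vs 1: take 1 from right. Merged: [1, 1, 1]
Compare 4 vs 7: take 4 from left. Merged: [1, 1, 1, 4]
Append remaining from right: [7, 14]. Merged: [1, 1, 1, 4, 7, 14]

Final merged array: [1, 1, 1, 4, 7, 14]
Total comparisons: 4

The merged array is [1, 1, 1, 4, 7, 14], requiring 4 comparisons. The merge step runs in O(n) time where n is the total number of elements.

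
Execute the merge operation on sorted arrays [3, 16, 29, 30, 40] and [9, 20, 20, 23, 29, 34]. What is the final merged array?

Merging process:

Compare 3 vs 9: take 3 from left. Merged: [3]
Compare 16 vs 9: take 9 from right. Merged: [3, 9]
Compare 16 vs 20: take 16 from left. Merged: [3, 9, 16]
Compare 29 vs 20: take 20 from right. Merged: [3, 9, 16, 20]
Compare 29 vs 20: take 20 from right. Merged: [3, 9, 16, 20, 20]
Compare 29 vs 23: take 23 from right. Merged: [3, 9, 16, 20, 20, 23]
Compare 29 vs 29: take 29 from left. Merged: [3, 9, 16, 20, 20, 23, 29]
Compare 30 vs 29: take 29 from right. Merged: [3, 9, 16, 20, 20, 23, 29, 29]
Compare 30 vs 34: take 30 from left. Merged: [3, 9, 16, 20, 20, 23, 29, 29, 30]
Compare 40 vs 34: take 34 from right. Merged: [3, 9, 16, 20, 20, 23, 29, 29, 30, 34]
Append remaining from left: [40]. Merged: [3, 9, 16, 20, 20, 23, 29, 29, 30, 34, 40]

Final merged array: [3, 9, 16, 20, 20, 23, 29, 29, 30, 34, 40]
Total comparisons: 10

The merged array is [3, 9, 16, 20, 20, 23, 29, 29, 30, 34, 40], requiring 10 comparisons. The merge step runs in O(n) time where n is the total number of elements.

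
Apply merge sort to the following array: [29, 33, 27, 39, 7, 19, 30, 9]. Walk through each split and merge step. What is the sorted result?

Merge sort trace:

Split: [29, 33, 27, 39, 7, 19, 30, 9] -> [29, 33, 27, 39] and [7, 19, 30, 9]
  Split: [29, 33, 27, 39] -> [29, 33] and [27, 39]
    Split: [29, 33] -> [29] and [33]
    Merge: [29] + [33] -> [29, 33]
    Split: [27, 39] -> [27] and [39]
    Merge: [27] + [39] -> [27, 39]
  Merge: [29, 33] + [27, 39] -> [27, 29, 33, 39]
  Split: [7, 19, 30, 9] -> [7, 19] and [30, 9]
    Split: [7, 19] -> [7] and [19]
    Merge: [7] + [19] -> [7, 19]
    Split: [30, 9] -> [30] and [9]
    Merge: [30] + [9] -> [9, 30]
  Merge: [7, 19] + [9, 30] -> [7, 9, 19, 30]
Merge: [27, 29, 33, 39] + [7, 9, 19, 30] -> [7, 9, 19, 27, 29, 30, 33, 39]

Final sorted array: [7, 9, 19, 27, 29, 30, 33, 39]

The merge sort proceeds by recursively splitting the array and merging sorted halves.
After all merges, the sorted array is [7, 9, 19, 27, 29, 30, 33, 39].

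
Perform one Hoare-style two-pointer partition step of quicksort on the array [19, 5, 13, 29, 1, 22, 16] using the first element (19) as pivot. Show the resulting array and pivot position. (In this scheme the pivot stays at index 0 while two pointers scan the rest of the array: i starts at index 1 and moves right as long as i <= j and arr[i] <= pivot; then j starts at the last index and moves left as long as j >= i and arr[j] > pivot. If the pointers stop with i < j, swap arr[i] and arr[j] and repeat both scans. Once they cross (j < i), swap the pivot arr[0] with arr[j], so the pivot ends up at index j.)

Hoare-style two-pointer partition with pivot = 19:

Initial array: [19, 5, 13, 29, 1, 22, 16]

Pointers start at i = 1, j = 6.
i stops at index 3 (arr[3]=29 > 19), j stops at index 6 (arr[6]=16 <= 19): swap arr[3] and arr[6], array becomes [19, 5, 13, 16, 1, 22, 29]
i ends at 5, j ends at 4: the pointers have crossed (j < i), so scanning stops.

Swap pivot arr[0] with arr[4] to place pivot at position 4: [1, 5, 13, 16, 19, 22, 29]
Pivot position: 4

After partitioning with pivot 19, the array becomes [1, 5, 13, 16, 19, 22, 29]. The pivot is placed at index 4. All elements to the left of the pivot are <= 19, and all elements to the right are > 19.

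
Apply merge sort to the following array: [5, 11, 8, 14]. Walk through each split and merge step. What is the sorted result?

Merge sort trace:

Split: [5, 11, 8, 14] -> [5, 11] and [8, 14]
  Split: [5, 11] -> [5] and [11]
  Merge: [5] + [11] -> [5, 11]
  Split: [8, 14] -> [8] and [14]
  Merge: [8] + [14] -> [8, 14]
Merge: [5, 11] + [8, 14] -> [5, 8, 11, 14]

Final sorted array: [5, 8, 11, 14]

The merge sort proceeds by recursively splitting the array and merging sorted halves.
After all merges, the sorted array is [5, 8, 11, 14].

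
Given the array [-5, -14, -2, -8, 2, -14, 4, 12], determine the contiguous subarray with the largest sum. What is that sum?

Using Kadane's algorithm on [-5, -14, -2, -8, 2, -14, 4, 12]:

Scanning through the array:
Position 1 (value -14): max_ending_here = -14, max_so_far = -5
Position 2 (value -2): max_ending_here = -2, max_so_far = -2
Position 3 (value -8): max_ending_here = -8, max_so_far = -2
Position 4 (value 2): max_ending_here = 2, max_so_far = 2
Position 5 (value -14): max_ending_here = -12, max_so_far = 2
Position 6 (value 4): max_ending_here = 4, max_so_far = 4
Position 7 (value 12): max_ending_here = 16, max_so_far = 16

Maximum subarray: [4, 12]
Maximum sum: 16

The maximum subarray is [4, 12] with sum 16. This subarray runs from index 6 to index 7.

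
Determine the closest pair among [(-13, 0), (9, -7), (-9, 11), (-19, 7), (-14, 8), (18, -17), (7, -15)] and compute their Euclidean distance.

Computing all pairwise distances among 7 points:

d((-13, 0), (9, -7)) = 23.0868
d((-13, 0), (-9, 11)) = 11.7047
d((-13, 0), (-19, 7)) = 9.2195
d((-13, 0), (-14, 8)) = 8.0623
d((-13, 0), (18, -17)) = 35.3553
d((-13, 0), (7, -15)) = 25.0
d((9, -7), (-9, 11)) = 25.4558
d((9, -7), (-19, 7)) = 31.305
d((9, -7), (-14, 8)) = 27.4591
d((9, -7), (18, -17)) = 13.4536
d((9, -7), (7, -15)) = 8.2462
d((-9, 11), (-19, 7)) = 10.7703
d((-9, 11), (-14, 8)) = 5.831
d((-9, 11), (18, -17)) = 38.8973
d((-9, 11), (7, -15)) = 30.5287
d((-19, 7), (-14, 8)) = 5.099 <-- minimum
d((-19, 7), (18, -17)) = 44.1022
d((-19, 7), (7, -15)) = 34.0588
d((-14, 8), (18, -17)) = 40.6079
d((-14, 8), (7, -15)) = 31.1448
d((18, -17), (7, -15)) = 11.1803

Closest pair: (-19, 7) and (-14, 8) with distance 5.099

The closest pair is (-19, 7) and (-14, 8) with Euclidean distance 5.099. For 7 points, brute-force pairwise comparison is shown above. For large n, the divide-and-conquer algorithm (sort by x, recurse on halves, check the dividing strip) achieves O(n log n).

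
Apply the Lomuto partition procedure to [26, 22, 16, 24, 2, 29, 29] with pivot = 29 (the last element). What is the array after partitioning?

Lomuto partition with pivot = 29:

Initial array: [26, 22, 16, 24, 2, 29, 29]

arr[0]=26 <= 29: swap with position 0, array becomes [26, 22, 16, 24, 2, 29, 29]
arr[1]=22 <= 29: swap with position 1, array becomes [26, 22, 16, 24, 2, 29, 29]
arr[2]=16 <= 29: swap with position 2, array becomes [26, 22, 16, 24, 2, 29, 29]
arr[3]=24 <= 29: swap with position 3, array becomes [26, 22, 16, 24, 2, 29, 29]
arr[4]=2 <= 29: swap with position 4, array becomes [26, 22, 16, 24, 2, 29, 29]
arr[5]=29 <= 29: swap with position 5, array becomes [26, 22, 16, 24, 2, 29, 29]

Place pivot at position 6: [26, 22, 16, 24, 2, 29, 29]
Pivot position: 6

After partitioning with pivot 29, the array becomes [26, 22, 16, 24, 2, 29, 29]. The pivot is placed at index 6. All elements to the left of the pivot are <= 29, and all elements to the right are > 29.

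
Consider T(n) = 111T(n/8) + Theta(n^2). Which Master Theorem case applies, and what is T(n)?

Master Theorem for T(n) = 111T(n/8) + O(n^2):

a = 111, b = 8, c = 2
log_b(a) = log_8(111) = 2.2648

Case 1: c = 2 < log_8(111) = 2.2648
T(n) = O(n^(log_8 111))

For T(n) = 111T(n/8) + O(n^2): log_8(111) = 2.2648. This is Case 1 of the Master Theorem (c < log_b(a), work dominated by leaves), giving O(n^(log_8 111)).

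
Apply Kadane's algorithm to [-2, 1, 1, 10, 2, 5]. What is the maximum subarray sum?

Using Kadane's algorithm on [-2, 1, 1, 10, 2, 5]:

Scanning through the array:
Position 1 (value 1): max_ending_here = 1, max_so_far = 1
Position 2 (value 1): max_ending_here = 2, max_so_far = 2
Position 3 (value 10): max_ending_here = 12, max_so_far = 12
Position 4 (value 2): max_ending_here = 14, max_so_far = 14
Position 5 (value 5): max_ending_here = 19, max_so_far = 19

Maximum subarray: [1, 1, 10, 2, 5]
Maximum sum: 19

The maximum subarray is [1, 1, 10, 2, 5] with sum 19. This subarray runs from index 1 to index 5.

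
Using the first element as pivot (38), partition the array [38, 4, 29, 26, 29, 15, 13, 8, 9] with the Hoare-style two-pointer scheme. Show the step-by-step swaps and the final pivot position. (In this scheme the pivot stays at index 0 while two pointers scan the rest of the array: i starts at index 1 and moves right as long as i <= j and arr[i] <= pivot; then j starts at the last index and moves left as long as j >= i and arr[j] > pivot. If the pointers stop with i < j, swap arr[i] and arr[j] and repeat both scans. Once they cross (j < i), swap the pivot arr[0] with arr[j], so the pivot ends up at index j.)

Hoare-style two-pointer partition with pivot = 38:

Initial array: [38, 4, 29, 26, 29, 15, 13, 8, 9]

Pointers start at i = 1, j = 8.
i ends at 9, j ends at 8: the pointers have crossed (j < i), so scanning stops.

Swap pivot arr[0] with arr[8] to place pivot at position 8: [9, 4, 29, 26, 29, 15, 13, 8, 38]
Pivot position: 8

After partitioning with pivot 38, the array becomes [9, 4, 29, 26, 29, 15, 13, 8, 38]. The pivot is placed at index 8. All elements to the left of the pivot are <= 38, and all elements to the right are > 38.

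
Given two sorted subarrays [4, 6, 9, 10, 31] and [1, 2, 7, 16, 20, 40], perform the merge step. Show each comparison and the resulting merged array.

Merging process:

Compare 4 vs 1: take 1 from right. Merged: [1]
Compare 4 vs 2: take 2 from right. Merged: [1, 2]
Compare 4 vs 7: take 4 from left. Merged: [1, 2, 4]
Compare 6 vs 7: take 6 from left. Merged: [1, 2, 4, 6]
Compare 9 vs 7: take 7 from right. Merged: [1, 2, 4, 6, 7]
Compare 9 vs 16: take 9 from left. Merged: [1, 2, 4, 6, 7, 9]
Compare 10 vs 16: take 10 from left. Merged: [1, 2, 4, 6, 7, 9, 10]
Compare 31 vs 16: take 16 from right. Merged: [1, 2, 4, 6, 7, 9, 10, 16]
Compare 31 vs 20: take 20 from right. Merged: [1, 2, 4, 6, 7, 9, 10, 16, 20]
Compare 31 vs 40: take 31 from left. Merged: [1, 2, 4, 6, 7, 9, 10, 16, 20, 31]
Append remaining from right: [40]. Merged: [1, 2, 4, 6, 7, 9, 10, 16, 20, 31, 40]

Final merged array: [1, 2, 4, 6, 7, 9, 10, 16, 20, 31, 40]
Total comparisons: 10

The merged array is [1, 2, 4, 6, 7, 9, 10, 16, 20, 31, 40], requiring 10 comparisons. The merge step runs in O(n) time where n is the total number of elements.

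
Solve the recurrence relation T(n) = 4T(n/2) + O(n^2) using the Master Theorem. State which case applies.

Master Theorem for T(n) = 4T(n/2) + O(n^2):

a = 4, b = 2, c = 2
log_b(a) = log_2(4) = 2.0000

Case 2: c = 2 = log_2(4) = 2.0000
T(n) = O(n^2 log n) = O(n^2 log n)

For T(n) = 4T(n/2) + O(n^2): log_2(4) = 2.0000. This is Case 2 of the Master Theorem (c = log_b(a), equal work at all levels), giving O(n^2 log n).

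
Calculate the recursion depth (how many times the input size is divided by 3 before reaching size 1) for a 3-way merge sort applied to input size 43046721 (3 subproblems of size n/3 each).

For divide and conquer with division factor 3:

Problem sizes at each level:
Level 0: 43046721
Level 1: 14348907
Level 2: 4782969
Level 3: 1594323
Level 4: 531441
Level 5: 177147
Level 6: 59049
Level 7: 19683
Level 8: 6561
Level 9: 2187
Level 10: 729
Level 11: 243
Level 12: 81
Level 13: 27
Level 14: 9
Level 15: 3
Level 16: 1

The root is level 0 and the size-1 base case is level 16 (the tree spans levels 0 through 16, i.e. 17 levels counting the root), so the depth is the number of divisions: log_3(43046721) = 16

The recursion tree depth is log_3(43046721) = 16. At each level, the problem size is divided by 3, so it takes 16 divisions to reduce to a base case of size 1. The algorithm makes 3 recursive calls at each level.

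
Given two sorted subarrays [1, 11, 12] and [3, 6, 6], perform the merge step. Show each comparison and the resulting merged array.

Merging process:

Compare 1 vs 3: take 1 from left. Merged: [1]
Compare 11 vs 3: take 3 from right. Merged: [1, 3]
Compare 11 vs 6: take 6 from right. Merged: [1, 3, 6]
Compare 11 vs 6: take 6 from right. Merged: [1, 3, 6, 6]
Append remaining from left: [11, 12]. Merged: [1, 3, 6, 6, 11, 12]

Final merged array: [1, 3, 6, 6, 11, 12]
Total comparisons: 4

The merged array is [1, 3, 6, 6, 11, 12], requiring 4 comparisons. The merge step runs in O(n) time where n is the total number of elements.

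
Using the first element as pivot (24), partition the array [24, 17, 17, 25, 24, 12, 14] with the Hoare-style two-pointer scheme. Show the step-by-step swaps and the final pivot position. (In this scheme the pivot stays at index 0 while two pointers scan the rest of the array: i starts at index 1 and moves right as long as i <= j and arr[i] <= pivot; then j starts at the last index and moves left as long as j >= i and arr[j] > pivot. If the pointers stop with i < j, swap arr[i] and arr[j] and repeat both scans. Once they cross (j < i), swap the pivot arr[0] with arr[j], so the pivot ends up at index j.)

Hoare-style two-pointer partition with pivot = 24:

Initial array: [24, 17, 17, 25, 24, 12, 14]

Pointers start at i = 1, j = 6.
i stops at index 3 (arr[3]=25 > 24), j stops at index 6 (arr[6]=14 <= 24): swap arr[3] and arr[6], array becomes [24, 17, 17, 14, 24, 12, 25]
i ends at 6, j ends at 5: the pointers have crossed (j < i), so scanning stops.

Swap pivot arr[0] with arr[5] to place pivot at position 5: [12, 17, 17, 14, 24, 24, 25]
Pivot position: 5

After partitioning with pivot 24, the array becomes [12, 17, 17, 14, 24, 24, 25]. The pivot is placed at index 5. All elements to the left of the pivot are <= 24, and all elements to the right are > 24.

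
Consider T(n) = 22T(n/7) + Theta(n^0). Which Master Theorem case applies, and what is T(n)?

Master Theorem for T(n) = 22T(n/7) + O(n^0):

a = 22, b = 7, c = 0
log_b(a) = log_7(22) = 1.5885

Case 1: c = 0 < log_7(22) = 1.5885
T(n) = O(n^(log_7 22))

For T(n) = 22T(n/7) + O(n^0): log_7(22) = 1.5885. This is Case 1 of the Master Theorem (c < log_b(a), work dominated by leaves), giving O(n^(log_7 22)).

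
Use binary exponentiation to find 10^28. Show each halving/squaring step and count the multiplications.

Computing 10^28 by squaring (build up from 10^1; each line after the first costs one multiplication):

10^1 = 10
10^2 = (10^1)^2 = 10^2 = 100
10^3 = 10 * 10^2 = 10 * 100 = 1000
10^6 = (10^3)^2 = 1000^2 = 1000000
10^7 = 10 * 10^6 = 10 * 1000000 = 10000000
10^14 = (10^7)^2 = 10000000^2 = 100000000000000
10^28 = (10^14)^2 = 100000000000000^2 = 10000000000000000000000000000

Result: 10000000000000000000000000000
Multiplications needed: 6 (6 lines after 10^1)

10^28 = 10000000000000000000000000000. Using exponentiation by squaring, this requires 6 multiplications. The key idea: if the exponent is even, square the half-power; if odd, multiply by the base once.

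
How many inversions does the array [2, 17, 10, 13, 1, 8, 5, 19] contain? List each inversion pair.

Finding inversions in [2, 17, 10, 13, 1, 8, 5, 19]:

(0, 4): arr[0]=2 > arr[4]=1
(1, 2): arr[1]=17 > arr[2]=10
(1, 3): arr[1]=17 > arr[3]=13
(1, 4): arr[1]=17 > arr[4]=1
(1, 5): arr[1]=17 > arr[5]=8
(1, 6): arr[1]=17 > arr[6]=5
(2, 4): arr[2]=10 > arr[4]=1
(2, 5): arr[2]=10 > arr[5]=8
(2, 6): arr[2]=10 > arr[6]=5
(3, 4): arr[3]=13 > arr[4]=1
(3, 5): arr[3]=13 > arr[5]=8
(3, 6): arr[3]=13 > arr[6]=5
(5, 6): arr[5]=8 > arr[6]=5

Total inversions: 13

The array has 13 inversion(s): (0,4), (1,2), (1,3), (1,4), (1,5), (1,6), (2,4), (2,5), (2,6), (3,4), (3,5), (3,6), (5,6). Each pair (i,j) satisfies i < j and arr[i] > arr[j].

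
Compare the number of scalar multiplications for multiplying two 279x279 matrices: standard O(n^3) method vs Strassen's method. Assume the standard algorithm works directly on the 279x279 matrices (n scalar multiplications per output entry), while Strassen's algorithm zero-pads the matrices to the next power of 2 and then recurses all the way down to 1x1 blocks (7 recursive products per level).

Matrix multiplication for 279x279 matrices:

Strassen's algorithm requires power-of-2 dimensions. Pad 279x279 to 512x512 (next power of 2).

Standard algorithm: 279^3 = 21717639 multiplications
Strassen's algorithm: 7^(log2(512)) = 7^9 = 40353607 multiplications
Difference: 21717639 - 40353607 = -18635968 (Strassen uses MORE here due to padding overhead — for small or just-over-power-of-2 n, padding can outweigh the per-level savings)

Standard: 21717639 multiplications (279^3). Strassen: 40353607 multiplications (7^9, after padding to 512x512). Strassen reduces 8 recursive multiplications to 7 at each level.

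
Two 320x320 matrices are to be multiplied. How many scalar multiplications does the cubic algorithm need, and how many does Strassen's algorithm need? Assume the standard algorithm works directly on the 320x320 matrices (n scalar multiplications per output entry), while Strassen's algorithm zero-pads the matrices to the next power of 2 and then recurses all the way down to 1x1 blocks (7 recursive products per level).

Matrix multiplication for 320x320 matrices:

Strassen's algorithm requires power-of-2 dimensions. Pad 320x320 to 512x512 (next power of 2).

Standard algorithm: 320^3 = 32768000 multiplications
Strassen's algorithm: 7^(log2(512)) = 7^9 = 40353607 multiplications
Difference: 32768000 - 40353607 = -7585607 (Strassen uses MORE here due to padding overhead — for small or just-over-power-of-2 n, padding can outweigh the per-level savings)

Standard: 32768000 multiplications (320^3). Strassen: 40353607 multiplications (7^9, after padding to 512x512). Strassen reduces 8 recursive multiplications to 7 at each level.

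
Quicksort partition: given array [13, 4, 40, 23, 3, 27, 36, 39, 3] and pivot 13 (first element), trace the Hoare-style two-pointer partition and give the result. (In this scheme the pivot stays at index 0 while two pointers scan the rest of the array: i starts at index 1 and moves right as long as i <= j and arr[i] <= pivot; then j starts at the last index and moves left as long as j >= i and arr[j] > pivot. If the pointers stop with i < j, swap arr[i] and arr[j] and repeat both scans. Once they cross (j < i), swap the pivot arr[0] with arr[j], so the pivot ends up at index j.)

Hoare-style two-pointer partition with pivot = 13:

Initial array: [13, 4, 40, 23, 3, 27, 36, 39, 3]

Pointers start at i = 1, j = 8.
i stops at index 2 (arr[2]=40 > 13), j stops at index 8 (arr[8]=3 <= 13): swap arr[2] and arr[8], array becomes [13, 4, 3, 23, 3, 27, 36, 39, 40]
i stops at index 3 (arr[3]=23 > 13), j stops at index 4 (arr[4]=3 <= 13): swap arr[3] and arr[4], array becomes [13, 4, 3, 3, 23, 27, 36, 39, 40]
i ends at 4, j ends at 3: the pointers have crossed (j < i), so scanning stops.

Swap pivot arr[0] with arr[3] to place pivot at position 3: [3, 4, 3, 13, 23, 27, 36, 39, 40]
Pivot position: 3

After partitioning with pivot 13, the array becomes [3, 4, 3, 13, 23, 27, 36, 39, 40]. The pivot is placed at index 3. All elements to the left of the pivot are <= 13, and all elements to the right are > 13.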